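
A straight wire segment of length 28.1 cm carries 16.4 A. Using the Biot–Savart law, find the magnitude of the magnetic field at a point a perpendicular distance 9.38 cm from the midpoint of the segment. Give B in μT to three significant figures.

B ≈ 29.1 μT

For a finite straight segment, B = (μ₀I/4πd)(sinθ₁ + sinθ₂), where θ₁, θ₂ are the angles from the perpendicular to each end.
The perpendicular from the point meets the wire at its midpoint, so each end is L/2 = 0.1405 m away along the wire.
sinθ₁ = 0.1405/√(0.1405²+0.0938²) = 0.8317; sinθ₂ = 0.1405/√(0.1405²+0.0938²) = 0.8317.
B = (4π×10⁻⁷ × 16.4) / (4π × 0.0938) × (0.8317 + 0.8317) = 2.91×10⁻⁵ T.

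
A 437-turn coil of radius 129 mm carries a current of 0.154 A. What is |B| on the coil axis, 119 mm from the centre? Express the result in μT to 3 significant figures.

B ≈ 130 μT

For an N-turn flat coil, B = Nμ₀IR²/[2(R²+z²)^(3/2)] with R = 0.129 m, z = 0.119 m.
B = 437 × 2.98×10⁻⁷ T = 1.30×10⁻⁴ T.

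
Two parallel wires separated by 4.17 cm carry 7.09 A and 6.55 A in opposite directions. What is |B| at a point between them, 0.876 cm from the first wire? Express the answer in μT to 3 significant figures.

Each long wire gives B = μ₀I/(2πd). Distances are d₁ = 0.00876 m and d₂ = 0.03294 m.
B₁ = 1.62×10⁻⁴ T, B₂ = 3.98×10⁻⁵ T.
Between antiparallel currents both contributions point the same way, so they add. B = B₁ + B₂ = 1.62×10⁻⁴ + 3.98×10⁻⁵ = 2.02×10⁻⁴ T.

B ≈ 202 μT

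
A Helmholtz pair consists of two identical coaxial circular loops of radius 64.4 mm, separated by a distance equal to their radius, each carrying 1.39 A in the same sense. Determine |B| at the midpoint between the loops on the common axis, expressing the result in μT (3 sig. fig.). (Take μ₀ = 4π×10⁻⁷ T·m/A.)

Each loop contributes B = μ₀IR²/[2(R²+z²)^(3/2)] on the axis, with z measured from that loop.
Loop 1 (z = 0.0322 m): B₁ = 9.70×10⁻⁶ T. Loop 2 (z = 0.0322 m): B₂ = 9.70×10⁻⁶ T.
The fields add: B = B₁ + B₂ = 1.94×10⁻⁵ T.

B ≈ 19.4 μT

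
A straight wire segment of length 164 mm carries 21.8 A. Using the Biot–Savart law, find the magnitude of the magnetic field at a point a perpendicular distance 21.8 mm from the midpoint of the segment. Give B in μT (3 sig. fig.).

B ≈ 193 μT

For a finite straight segment, B = (μ₀I/4πd)(sinθ₁ + sinθ₂), where θ₁, θ₂ are the angles from the perpendicular to each end.
The perpendicular from the point meets the wire at its midpoint, so each end is L/2 = 0.082 m away along the wire.
sinθ₁ = 0.082/√(0.082²+0.0218²) = 0.9664; sinθ₂ = 0.082/√(0.082²+0.0218²) = 0.9664.
B = (4π×10⁻⁷ × 21.8) / (4π × 0.0218) × (0.9664 + 0.9664) = 1.93×10⁻⁴ T.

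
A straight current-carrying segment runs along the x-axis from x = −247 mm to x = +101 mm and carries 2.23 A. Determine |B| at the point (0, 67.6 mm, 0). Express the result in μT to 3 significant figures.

For a finite straight segment, B = (μ₀I/4πd)(sinθ₁ + sinθ₂), where θ₁, θ₂ are the angles from the perpendicular to each end.
The perpendicular distance is d = 0.0676 m; the end-offsets along the wire are a = 0.247 m and b = 0.101 m.
sinθ₁ = 0.247/√(0.247²+0.0676²) = 0.9645; sinθ₂ = 0.101/√(0.101²+0.0676²) = 0.8310.
B = (4π×10⁻⁷ × 2.23) / (4π × 0.0676) × (0.9645 + 0.8310) = 5.92×10⁻⁶ T.

B ≈ 5.92 μT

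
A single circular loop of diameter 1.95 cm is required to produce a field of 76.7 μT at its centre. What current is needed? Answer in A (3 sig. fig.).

At the centre of a circular loop B = μ₀I/(2R), so I = 2RB/μ₀.
With R = 0.00975 m, I = 2 × 0.00975 × 7.67×10⁻⁵ / (4π×10⁻⁷) = 1.19 A.

I ≈ 1.19 A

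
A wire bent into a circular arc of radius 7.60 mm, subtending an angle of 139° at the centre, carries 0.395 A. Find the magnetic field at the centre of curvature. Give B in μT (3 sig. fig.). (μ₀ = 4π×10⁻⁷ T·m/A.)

The Biot–Savart field of a circular arc at its centre is B = μ₀Iφ/(4πR), with φ = 2.426 rad.
B = (4π×10⁻⁷ × 0.395 × 2.426) / (4π × 0.0076) = 1.26×10⁻⁵ T.

B ≈ 12.6 μT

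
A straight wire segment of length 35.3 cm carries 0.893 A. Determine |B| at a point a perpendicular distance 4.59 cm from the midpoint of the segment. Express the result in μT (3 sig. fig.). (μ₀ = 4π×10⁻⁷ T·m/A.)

B ≈ 3.77 μT

For a finite straight segment, B = (μ₀I/4πd)(sinθ₁ + sinθ₂), where θ₁, θ₂ are the angles from the perpendicular to each end.
The perpendicular from the point meets the wire at its midpoint, so each end is L/2 = 0.1765 m away along the wire.
sinθ₁ = 0.1765/√(0.1765²+0.0459²) = 0.9678; sinθ₂ = 0.1765/√(0.1765²+0.0459²) = 0.9678.
B = (4π×10⁻⁷ × 0.893) / (4π × 0.0459) × (0.9678 + 0.9678) = 3.77×10⁻⁶ T.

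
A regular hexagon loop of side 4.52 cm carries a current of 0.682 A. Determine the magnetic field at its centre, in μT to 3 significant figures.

B ≈ 10.5 μT

Each side is a finite straight segment at perpendicular distance d = a/(2 tan(π/6)) = 0.03914 m from the centre, with end-angles ±π/6.
One side contributes B₁ = (μ₀I/4πd)·2 sin(π/6) = 1.74×10⁻⁶ T.
All 6 sides add in the same direction: B = 6 × 1.74×10⁻⁶ = 1.05×10⁻⁵ T.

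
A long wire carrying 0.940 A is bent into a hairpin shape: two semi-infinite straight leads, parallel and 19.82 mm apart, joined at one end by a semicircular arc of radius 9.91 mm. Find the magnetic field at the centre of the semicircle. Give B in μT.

The semicircular arc contributes B_arc = μ₀I·π/(4πR) = μ₀I/(4R) = 2.98×10⁻⁵ T.
Each semi-infinite lead is at perpendicular distance R = 0.00991 m from the centre, with the perpendicular foot at its near end, so it contributes μ₀I/(4πR); both point the same way, together 1.90×10⁻⁵ T.
Arc and leads all point the same direction: B = 2.98×10⁻⁵ + 1.90×10⁻⁵ = 4.88×10⁻⁵ T.

B ≈ 48.8 μT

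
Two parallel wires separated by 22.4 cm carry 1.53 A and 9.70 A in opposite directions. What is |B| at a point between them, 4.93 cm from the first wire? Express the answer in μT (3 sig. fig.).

Each long wire gives B = μ₀I/(2πd). Distances are d₁ = 0.0493 m and d₂ = 0.1747 m.
B₁ = 6.21×10⁻⁶ T, B₂ = 1.11×10⁻⁵ T.
Between antiparallel currents both contributions point the same way, so they add. B = B₁ + B₂ = 6.21×10⁻⁶ + 1.11×10⁻⁵ = 1.73×10⁻⁵ T.

B ≈ 17.3 μT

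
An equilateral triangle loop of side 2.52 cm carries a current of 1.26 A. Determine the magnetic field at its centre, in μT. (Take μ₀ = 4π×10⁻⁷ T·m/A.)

B ≈ 90.0 μT

Each side is a finite straight segment at perpendicular distance d = a/(2 tan(π/3)) = 0.007275 m from the centre, with end-angles ±π/3.
One side contributes B₁ = (μ₀I/4πd)·2 sin(π/3) = 3.00×10⁻⁵ T.
All 3 sides add in the same direction: B = 3 × 3.00×10⁻⁵ = 9.00×10⁻⁵ T.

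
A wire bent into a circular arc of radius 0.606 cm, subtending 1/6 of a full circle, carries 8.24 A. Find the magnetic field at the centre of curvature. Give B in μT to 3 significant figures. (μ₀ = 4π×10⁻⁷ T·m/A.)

The Biot–Savart field of a circular arc at its centre is B = μ₀Iφ/(4πR), with φ = 1.047 rad.
B = (4π×10⁻⁷ × 8.24 × 1.047) / (4π × 0.00606) = 1.42×10⁻⁴ T.

B ≈ 142 μT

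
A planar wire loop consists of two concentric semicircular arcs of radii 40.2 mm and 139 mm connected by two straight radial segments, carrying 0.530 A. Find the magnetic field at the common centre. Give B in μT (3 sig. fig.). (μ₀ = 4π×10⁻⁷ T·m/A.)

The radial connectors point toward the centre, so dl × r̂ = 0 and they contribute nothing.
Each semicircle gives μ₀I/(4R): inner arc 4.14×10⁻⁶ T, outer arc 1.20×10⁻⁶ T.
The two arcs carry current in opposite angular senses, so their fields oppose: B = |4.14×10⁻⁶ − 1.20×10⁻⁶| = 2.94×10⁻⁶ T.

B ≈ 2.94 μT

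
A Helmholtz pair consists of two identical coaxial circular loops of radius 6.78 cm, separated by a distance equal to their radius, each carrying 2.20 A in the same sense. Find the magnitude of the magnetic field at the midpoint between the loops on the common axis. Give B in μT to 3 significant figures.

B ≈ 29.2 μT

Each loop contributes B = μ₀IR²/[2(R²+z²)^(3/2)] on the axis, with z measured from that loop.
Loop 1 (z = 0.0339 m): B₁ = 1.46×10⁻⁵ T. Loop 2 (z = 0.0339 m): B₂ = 1.46×10⁻⁵ T.
The fields add: B = B₁ + B₂ = 2.92×10⁻⁵ T.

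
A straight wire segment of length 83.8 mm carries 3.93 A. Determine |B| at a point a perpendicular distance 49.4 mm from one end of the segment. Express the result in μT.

For a finite straight segment, B = (μ₀I/4πd)(sinθ₁ + sinθ₂), where θ₁, θ₂ are the angles from the perpendicular to each end.
The perpendicular foot is at one end, so the two end-offsets along the wire are 0 and L = 0.0838 m.
sinθ₁ = 0/√(0²+0.0494²) = 0.0000; sinθ₂ = 0.0838/√(0.0838²+0.0494²) = 0.8615.
B = (4π×10⁻⁷ × 3.93) / (4π × 0.0494) × (0.0000 + 0.8615) = 6.85×10⁻⁶ T.

B ≈ 6.85 μT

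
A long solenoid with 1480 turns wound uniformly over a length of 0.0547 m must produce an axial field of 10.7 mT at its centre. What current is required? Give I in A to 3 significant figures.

Inside a long solenoid B = μ₀nI with n = 2.706×10⁴ m⁻¹, so I = B/(μ₀n).
I = 1.07×10⁻² / (4π×10⁻⁷ × 2.706×10⁴) = 0.315 A.

I ≈ 0.315 A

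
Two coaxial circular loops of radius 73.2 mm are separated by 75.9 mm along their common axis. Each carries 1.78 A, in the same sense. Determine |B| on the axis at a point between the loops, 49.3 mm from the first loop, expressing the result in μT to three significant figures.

Each loop contributes B = μ₀IR²/[2(R²+z²)^(3/2)] on the axis, with z measured from that loop.
Loop 1 (z = 0.0493 m): B₁ = 8.72×10⁻⁶ T. Loop 2 (z = 0.0266 m): B₂ = 1.27×10⁻⁵ T.
The fields add: B = B₁ + B₂ = 2.14×10⁻⁵ T.

B ≈ 21.4 μT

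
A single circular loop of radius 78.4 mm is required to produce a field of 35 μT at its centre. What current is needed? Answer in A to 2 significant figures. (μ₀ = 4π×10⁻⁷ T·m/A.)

I ≈ 4.4 A

At the centre of a circular loop B = μ₀I/(2R), so I = 2RB/μ₀.
With R = 0.0784 m, I = 2 × 0.0784 × 3.50×10⁻⁵ / (4π×10⁻⁷) = 4.37 A.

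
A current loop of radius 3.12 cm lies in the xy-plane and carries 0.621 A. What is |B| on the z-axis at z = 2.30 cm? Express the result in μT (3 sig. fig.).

B ≈ 6.52 μT

On the axis of a circular loop, B = μ₀IR² / [2(R²+z²)^(3/2)].
R² + z² = (0.0312)² + (0.023)² = 0.001502 m², and (R²+z²)^(3/2) = 5.82×10⁻⁵ m³.
B = (4π×10⁻⁷ × 0.621 × 0.0009734) / (2 × 5.82×10⁻⁵) = 6.52×10⁻⁶ T.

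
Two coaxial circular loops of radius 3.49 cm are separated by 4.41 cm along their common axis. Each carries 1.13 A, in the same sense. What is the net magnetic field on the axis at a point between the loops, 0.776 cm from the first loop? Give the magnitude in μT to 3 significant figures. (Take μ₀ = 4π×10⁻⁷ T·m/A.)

B ≈ 25.7 μT

Each loop contributes B = μ₀IR²/[2(R²+z²)^(3/2)] on the axis, with z measured from that loop.
Loop 1 (z = 0.00776 m): B₁ = 1.89×10⁻⁵ T. Loop 2 (z = 0.03634 m): B₂ = 6.76×10⁻⁶ T.
The fields add: B = B₁ + B₂ = 2.57×10⁻⁵ T.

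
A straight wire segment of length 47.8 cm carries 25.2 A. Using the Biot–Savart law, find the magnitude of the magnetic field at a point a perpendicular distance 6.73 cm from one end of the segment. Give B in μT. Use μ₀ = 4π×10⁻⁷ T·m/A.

For a finite straight segment, B = (μ₀I/4πd)(sinθ₁ + sinθ₂), where θ₁, θ₂ are the angles from the perpendicular to each end.
The perpendicular foot is at one end, so the two end-offsets along the wire are 0 and L = 0.478 m.
sinθ₁ = 0/√(0²+0.0673²) = 0.0000; sinθ₂ = 0.478/√(0.478²+0.0673²) = 0.9902.
B = (4π×10⁻⁷ × 25.2) / (4π × 0.0673) × (0.0000 + 0.9902) = 3.71×10⁻⁵ T.

B ≈ 37.1 μT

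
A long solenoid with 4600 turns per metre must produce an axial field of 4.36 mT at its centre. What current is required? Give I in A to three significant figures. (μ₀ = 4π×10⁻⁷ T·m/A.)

I ≈ 0.754 A

Inside a long solenoid B = μ₀nI with n = 4600 m⁻¹, so I = B/(μ₀n).
I = 4.36×10⁻³ / (4π×10⁻⁷ × 4600) = 0.754 A.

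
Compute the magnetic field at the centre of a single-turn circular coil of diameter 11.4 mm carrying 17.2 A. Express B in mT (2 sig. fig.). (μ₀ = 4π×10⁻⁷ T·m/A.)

B ≈ 1.9 mT

At the centre of a circular loop the Biot–Savart law gives B = μ₀I/(2R) (so R = 0.0057 m).
B = (4π×10⁻⁷ × 17.2) / (2 × 0.0057) = 1.90×10⁻³ T.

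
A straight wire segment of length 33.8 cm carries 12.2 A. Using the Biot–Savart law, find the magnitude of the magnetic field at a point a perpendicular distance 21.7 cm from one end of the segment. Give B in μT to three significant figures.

For a finite straight segment, B = (μ₀I/4πd)(sinθ₁ + sinθ₂), where θ₁, θ₂ are the angles from the perpendicular to each end.
The perpendicular foot is at one end, so the two end-offsets along the wire are 0 and L = 0.338 m.
sinθ₁ = 0/√(0²+0.217²) = 0.0000; sinθ₂ = 0.338/√(0.338²+0.217²) = 0.8415.
B = (4π×10⁻⁷ × 12.2) / (4π × 0.217) × (0.0000 + 0.8415) = 4.73×10⁻⁶ T.

B ≈ 4.73 μT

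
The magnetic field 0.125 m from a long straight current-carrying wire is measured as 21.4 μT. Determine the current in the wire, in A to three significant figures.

I ≈ 13.4 A

For a long straight wire B = μ₀I/(2πd), so I = 2πdB/μ₀.
I = 2π × 0.125 × 2.14×10⁻⁵ / (4π×10⁻⁷) = 13.4 A.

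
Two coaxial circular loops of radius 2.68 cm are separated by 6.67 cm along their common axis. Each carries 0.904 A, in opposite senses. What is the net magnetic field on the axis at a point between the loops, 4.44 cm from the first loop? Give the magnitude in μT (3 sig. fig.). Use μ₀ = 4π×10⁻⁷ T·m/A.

Each loop contributes B = μ₀IR²/[2(R²+z²)^(3/2)] on the axis, with z measured from that loop.
Loop 1 (z = 0.0444 m): B₁ = 2.92×10⁻⁶ T. Loop 2 (z = 0.0223 m): B₂ = 9.63×10⁻⁶ T.
The fields oppose: B = |B₁ − B₂| = 6.70×10⁻⁶ T.

B ≈ 6.70 μT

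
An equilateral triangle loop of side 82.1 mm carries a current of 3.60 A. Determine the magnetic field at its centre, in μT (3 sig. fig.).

B ≈ 78.9 μT

Each side is a finite straight segment at perpendicular distance d = a/(2 tan(π/3)) = 0.0237 m from the centre, with end-angles ±π/3.
One side contributes B₁ = (μ₀I/4πd)·2 sin(π/3) = 2.63×10⁻⁵ T.
All 3 sides add in the same direction: B = 3 × 2.63×10⁻⁵ = 7.89×10⁻⁵ T.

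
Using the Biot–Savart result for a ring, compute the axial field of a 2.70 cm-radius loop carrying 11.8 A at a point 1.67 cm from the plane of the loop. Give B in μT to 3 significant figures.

B ≈ 169 μT

On the axis of a circular loop, B = μ₀IR² / [2(R²+z²)^(3/2)].
R² + z² = (0.027)² + (0.0167)² = 0.001008 m², and (R²+z²)^(3/2) = 3.20×10⁻⁵ m³.
B = (4π×10⁻⁷ × 11.8 × 0.000729) / (2 × 3.20×10⁻⁵) = 1.69×10⁻⁴ T.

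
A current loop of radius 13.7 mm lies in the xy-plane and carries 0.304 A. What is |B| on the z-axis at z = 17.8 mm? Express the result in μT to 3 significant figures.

B ≈ 3.16 μT

On the axis of a circular loop, B = μ₀IR² / [2(R²+z²)^(3/2)].
R² + z² = (0.0137)² + (0.0178)² = 0.0005045 m², and (R²+z²)^(3/2) = 1.13×10⁻⁵ m³.
B = (4π×10⁻⁷ × 0.304 × 0.0001877) / (2 × 1.13×10⁻⁵) = 3.16×10⁻⁶ T.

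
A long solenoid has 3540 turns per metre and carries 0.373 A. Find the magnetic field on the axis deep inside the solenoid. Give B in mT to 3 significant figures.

Inside a long solenoid, B = μ₀nI with n = 3540 turns/m.
B = 4π×10⁻⁷ × 3540 × 0.373 = 1.66×10⁻³ T.

B ≈ 1.66 mT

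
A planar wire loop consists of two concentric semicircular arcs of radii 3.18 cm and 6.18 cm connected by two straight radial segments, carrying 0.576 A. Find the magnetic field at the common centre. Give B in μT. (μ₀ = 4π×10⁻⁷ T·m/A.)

The radial connectors point toward the centre, so dl × r̂ = 0 and they contribute nothing.
Each semicircle gives μ₀I/(4R): inner arc 5.69×10⁻⁶ T, outer arc 2.93×10⁻⁶ T.
The two arcs carry current in opposite angular senses, so their fields oppose: B = |5.69×10⁻⁶ − 2.93×10⁻⁶| = 2.76×10⁻⁶ T.

B ≈ 2.76 μT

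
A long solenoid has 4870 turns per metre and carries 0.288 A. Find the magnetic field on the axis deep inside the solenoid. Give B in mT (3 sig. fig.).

Inside a long solenoid, B = μ₀nI with n = 4870 turns/m.
B = 4π×10⁻⁷ × 4870 × 0.288 = 1.76×10⁻³ T.

B ≈ 1.76 mT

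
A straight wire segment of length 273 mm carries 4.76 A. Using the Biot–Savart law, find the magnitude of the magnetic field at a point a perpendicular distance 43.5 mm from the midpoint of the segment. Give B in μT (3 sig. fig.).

For a finite straight segment, B = (μ₀I/4πd)(sinθ₁ + sinθ₂), where θ₁, θ₂ are the angles from the perpendicular to each end.
The perpendicular from the point meets the wire at its midpoint, so each end is L/2 = 0.1365 m away along the wire.
sinθ₁ = 0.1365/√(0.1365²+0.0435²) = 0.9528; sinθ₂ = 0.1365/√(0.1365²+0.0435²) = 0.9528.
B = (4π×10⁻⁷ × 4.76) / (4π × 0.0435) × (0.9528 + 0.9528) = 2.09×10⁻⁵ T.

B ≈ 20.9 μT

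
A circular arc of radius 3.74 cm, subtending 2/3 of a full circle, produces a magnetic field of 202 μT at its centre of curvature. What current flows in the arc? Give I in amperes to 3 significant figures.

For a circular arc, B = μ₀Iφ/(4πR) with φ in radians; here φ = 4.189 rad.
So I = 4πRB/(μ₀φ) = 4π × 0.0374 × 2.02×10⁻⁴ / (4π×10⁻⁷ × 4.189) = 18.0 A.

I ≈ 18.0 A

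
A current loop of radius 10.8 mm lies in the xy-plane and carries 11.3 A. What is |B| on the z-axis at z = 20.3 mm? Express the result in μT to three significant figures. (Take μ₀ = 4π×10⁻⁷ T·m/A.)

On the axis of a circular loop, B = μ₀IR² / [2(R²+z²)^(3/2)].
R² + z² = (0.0108)² + (0.0203)² = 0.0005287 m², and (R²+z²)^(3/2) = 1.22×10⁻⁵ m³.
B = (4π×10⁻⁷ × 11.3 × 0.0001166) / (2 × 1.22×10⁻⁵) = 6.81×10⁻⁵ T.

B ≈ 68.1 μT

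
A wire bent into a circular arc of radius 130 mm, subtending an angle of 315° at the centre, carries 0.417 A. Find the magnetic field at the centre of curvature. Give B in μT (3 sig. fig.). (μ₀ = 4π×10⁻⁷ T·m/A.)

The Biot–Savart field of a circular arc at its centre is B = μ₀Iφ/(4πR), with φ = 5.498 rad.
B = (4π×10⁻⁷ × 0.417 × 5.498) / (4π × 0.13) = 1.76×10⁻⁶ T.

B ≈ 1.76 μT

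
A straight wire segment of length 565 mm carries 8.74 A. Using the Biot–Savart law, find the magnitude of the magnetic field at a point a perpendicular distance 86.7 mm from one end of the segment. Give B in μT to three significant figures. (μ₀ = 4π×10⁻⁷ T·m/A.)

For a finite straight segment, B = (μ₀I/4πd)(sinθ₁ + sinθ₂), where θ₁, θ₂ are the angles from the perpendicular to each end.
The perpendicular foot is at one end, so the two end-offsets along the wire are 0 and L = 0.565 m.
sinθ₁ = 0/√(0²+0.0867²) = 0.0000; sinθ₂ = 0.565/√(0.565²+0.0867²) = 0.9884.
B = (4π×10⁻⁷ × 8.74) / (4π × 0.0867) × (0.0000 + 0.9884) = 9.96×10⁻⁶ T.

B ≈ 9.96 μT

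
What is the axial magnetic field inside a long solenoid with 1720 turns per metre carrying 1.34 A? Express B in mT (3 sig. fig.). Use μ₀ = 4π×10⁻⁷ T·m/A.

Inside a long solenoid, B = μ₀nI with n = 1720 turns/m.
B = 4π×10⁻⁷ × 1720 × 1.34 = 2.90×10⁻³ T.

B ≈ 2.90 mT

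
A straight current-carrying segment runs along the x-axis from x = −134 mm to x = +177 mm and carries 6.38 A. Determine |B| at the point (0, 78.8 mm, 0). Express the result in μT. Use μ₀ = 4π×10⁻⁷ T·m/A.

For a finite straight segment, B = (μ₀I/4πd)(sinθ₁ + sinθ₂), where θ₁, θ₂ are the angles from the perpendicular to each end.
The perpendicular distance is d = 0.0788 m; the end-offsets along the wire are a = 0.134 m and b = 0.177 m.
sinθ₁ = 0.134/√(0.134²+0.0788²) = 0.8620; sinθ₂ = 0.177/√(0.177²+0.0788²) = 0.9136.
B = (4π×10⁻⁷ × 6.38) / (4π × 0.0788) × (0.8620 + 0.9136) = 1.44×10⁻⁵ T.

B ≈ 14.4 μT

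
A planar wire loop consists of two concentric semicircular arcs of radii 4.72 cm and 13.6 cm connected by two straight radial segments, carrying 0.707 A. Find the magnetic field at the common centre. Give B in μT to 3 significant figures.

B ≈ 3.07 μT

The radial connectors point toward the centre, so dl × r̂ = 0 and they contribute nothing.
Each semicircle gives μ₀I/(4R): inner arc 4.71×10⁻⁶ T, outer arc 1.63×10⁻⁶ T.
The two arcs carry current in opposite angular senses, so their fields oppose: B = |4.71×10⁻⁶ − 1.63×10⁻⁶| = 3.07×10⁻⁶ T.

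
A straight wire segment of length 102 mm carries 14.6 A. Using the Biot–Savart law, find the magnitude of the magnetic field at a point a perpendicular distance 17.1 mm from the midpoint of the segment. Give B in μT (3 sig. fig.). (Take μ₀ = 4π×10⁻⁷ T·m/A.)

B ≈ 162 μT

For a finite straight segment, B = (μ₀I/4πd)(sinθ₁ + sinθ₂), where θ₁, θ₂ are the angles from the perpendicular to each end.
The perpendicular from the point meets the wire at its midpoint, so each end is L/2 = 0.051 m away along the wire.
sinθ₁ = 0.051/√(0.051²+0.0171²) = 0.9481; sinθ₂ = 0.051/√(0.051²+0.0171²) = 0.9481.
B = (4π×10⁻⁷ × 14.6) / (4π × 0.0171) × (0.9481 + 0.9481) = 1.62×10⁻⁴ T.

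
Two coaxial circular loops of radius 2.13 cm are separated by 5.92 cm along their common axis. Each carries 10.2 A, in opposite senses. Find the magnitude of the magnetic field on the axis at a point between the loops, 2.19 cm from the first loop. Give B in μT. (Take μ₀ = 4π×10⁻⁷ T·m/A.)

Each loop contributes B = μ₀IR²/[2(R²+z²)^(3/2)] on the axis, with z measured from that loop.
Loop 1 (z = 0.0219 m): B₁ = 1.02×10⁻⁴ T. Loop 2 (z = 0.0373 m): B₂ = 3.67×10⁻⁵ T.
The fields oppose: B = |B₁ − B₂| = 6.53×10⁻⁵ T.

B ≈ 65.3 μT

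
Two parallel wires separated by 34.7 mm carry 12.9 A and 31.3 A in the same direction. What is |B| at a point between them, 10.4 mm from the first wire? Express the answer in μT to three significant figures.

B ≈ 9.54 μT

Each long wire gives B = μ₀I/(2πd). Distances are d₁ = 0.0104 m and d₂ = 0.0243 m.
B₁ = 2.48×10⁻⁴ T, B₂ = 2.58×10⁻⁴ T.
Between parallel currents the two contributions point in opposite directions, so they subtract. B = |B₁ − B₂| = |2.48×10⁻⁴ − 2.58×10⁻⁴| = 9.54×10⁻⁶ T.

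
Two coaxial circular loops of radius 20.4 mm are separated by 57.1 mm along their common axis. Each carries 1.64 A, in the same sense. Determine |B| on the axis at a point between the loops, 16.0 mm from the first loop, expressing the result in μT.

B ≈ 29.0 μT

Each loop contributes B = μ₀IR²/[2(R²+z²)^(3/2)] on the axis, with z measured from that loop.
Loop 1 (z = 0.016 m): B₁ = 2.46×10⁻⁵ T. Loop 2 (z = 0.0411 m): B₂ = 4.44×10⁻⁶ T.
The fields add: B = B₁ + B₂ = 2.90×10⁻⁵ T.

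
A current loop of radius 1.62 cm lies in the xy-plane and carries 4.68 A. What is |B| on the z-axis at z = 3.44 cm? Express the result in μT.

B ≈ 14.0 μT

On the axis of a circular loop, B = μ₀IR² / [2(R²+z²)^(3/2)].
R² + z² = (0.0162)² + (0.0344)² = 0.001446 m², and (R²+z²)^(3/2) = 5.50×10⁻⁵ m³.
B = (4π×10⁻⁷ × 4.68 × 0.0002624) / (2 × 5.50×10⁻⁵) = 1.40×10⁻⁵ T.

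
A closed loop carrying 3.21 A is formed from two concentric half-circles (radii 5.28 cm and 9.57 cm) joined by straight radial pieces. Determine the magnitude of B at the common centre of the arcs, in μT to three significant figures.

B ≈ 8.56 μT

The radial connectors point toward the centre, so dl × r̂ = 0 and they contribute nothing.
Each semicircle gives μ₀I/(4R): inner arc 1.91×10⁻⁵ T, outer arc 1.05×10⁻⁵ T.
The two arcs carry current in opposite angular senses, so their fields oppose: B = |1.91×10⁻⁵ − 1.05×10⁻⁵| = 8.56×10⁻⁶ T.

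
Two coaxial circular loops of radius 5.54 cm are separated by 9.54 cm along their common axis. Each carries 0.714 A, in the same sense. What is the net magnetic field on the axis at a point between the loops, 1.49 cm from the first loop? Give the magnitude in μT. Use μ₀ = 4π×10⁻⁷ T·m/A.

B ≈ 8.77 μT

Each loop contributes B = μ₀IR²/[2(R²+z²)^(3/2)] on the axis, with z measured from that loop.
Loop 1 (z = 0.0149 m): B₁ = 7.29×10⁻⁶ T. Loop 2 (z = 0.0805 m): B₂ = 1.48×10⁻⁶ T.
The fields add: B = B₁ + B₂ = 8.77×10⁻⁶ T.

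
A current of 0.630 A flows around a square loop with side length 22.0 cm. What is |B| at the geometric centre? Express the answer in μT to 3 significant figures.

B ≈ 3.24 μT

Each side is a finite straight segment at perpendicular distance d = a/(2 tan(π/4)) = 0.11 m from the centre, with end-angles ±π/4.
One side contributes B₁ = (μ₀I/4πd)·2 sin(π/4) = 8.10×10⁻⁷ T.
All 4 sides add in the same direction: B = 4 × 8.10×10⁻⁷ = 3.24×10⁻⁶ T.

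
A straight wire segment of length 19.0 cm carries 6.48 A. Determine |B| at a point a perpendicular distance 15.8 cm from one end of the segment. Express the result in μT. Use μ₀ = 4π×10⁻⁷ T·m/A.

B ≈ 3.15 μT

For a finite straight segment, B = (μ₀I/4πd)(sinθ₁ + sinθ₂), where θ₁, θ₂ are the angles from the perpendicular to each end.
The perpendicular foot is at one end, so the two end-offsets along the wire are 0 and L = 0.19 m.
sinθ₁ = 0/√(0²+0.158²) = 0.0000; sinθ₂ = 0.19/√(0.19²+0.158²) = 0.7689.
B = (4π×10⁻⁷ × 6.48) / (4π × 0.158) × (0.0000 + 0.7689) = 3.15×10⁻⁶ T.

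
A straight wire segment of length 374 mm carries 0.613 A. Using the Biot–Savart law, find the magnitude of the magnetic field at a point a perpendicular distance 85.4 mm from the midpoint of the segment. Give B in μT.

For a finite straight segment, B = (μ₀I/4πd)(sinθ₁ + sinθ₂), where θ₁, θ₂ are the angles from the perpendicular to each end.
The perpendicular from the point meets the wire at its midpoint, so each end is L/2 = 0.187 m away along the wire.
sinθ₁ = 0.187/√(0.187²+0.0854²) = 0.9096; sinθ₂ = 0.187/√(0.187²+0.0854²) = 0.9096.
B = (4π×10⁻⁷ × 0.613) / (4π × 0.0854) × (0.9096 + 0.9096) = 1.31×10⁻⁶ T.

B ≈ 1.31 μT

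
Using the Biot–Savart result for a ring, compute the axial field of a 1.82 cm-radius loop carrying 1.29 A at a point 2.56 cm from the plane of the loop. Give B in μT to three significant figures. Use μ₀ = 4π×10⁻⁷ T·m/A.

On the axis of a circular loop, B = μ₀IR² / [2(R²+z²)^(3/2)].
R² + z² = (0.0182)² + (0.0256)² = 0.0009866 m², and (R²+z²)^(3/2) = 3.10×10⁻⁵ m³.
B = (4π×10⁻⁷ × 1.29 × 0.0003312) / (2 × 3.10×10⁻⁵) = 8.66×10⁻⁶ T.

B ≈ 8.66 μT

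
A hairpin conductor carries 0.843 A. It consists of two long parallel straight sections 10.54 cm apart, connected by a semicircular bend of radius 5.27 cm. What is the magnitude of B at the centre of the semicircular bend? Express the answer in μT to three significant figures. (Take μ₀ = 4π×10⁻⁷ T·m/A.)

The semicircular arc contributes B_arc = μ₀I·π/(4πR) = μ₀I/(4R) = 5.03×10⁻⁶ T.
Each semi-infinite lead is at perpendicular distance R = 0.0527 m from the centre, with the perpendicular foot at its near end, so it contributes μ₀I/(4πR); both point the same way, together 3.20×10⁻⁶ T.
Arc and leads all point the same direction: B = 5.03×10⁻⁶ + 3.20×10⁻⁶ = 8.22×10⁻⁶ T.

B ≈ 8.22 μT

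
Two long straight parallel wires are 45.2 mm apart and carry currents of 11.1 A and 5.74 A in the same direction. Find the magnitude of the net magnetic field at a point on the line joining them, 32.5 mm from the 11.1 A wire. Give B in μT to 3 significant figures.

Each long wire gives B = μ₀I/(2πd). Distances are d₁ = 0.0325 m and d₂ = 0.0127 m.
B₁ = 6.83×10⁻⁵ T, B₂ = 9.04×10⁻⁵ T.
Between parallel currents the two contributions point in opposite directions, so they subtract. B = |B₁ − B₂| = |6.83×10⁻⁵ − 9.04×10⁻⁵| = 2.21×10⁻⁵ T.

B ≈ 22.1 μT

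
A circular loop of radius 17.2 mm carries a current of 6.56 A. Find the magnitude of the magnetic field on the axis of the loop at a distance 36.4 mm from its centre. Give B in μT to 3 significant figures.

On the axis of a circular loop, B = μ₀IR² / [2(R²+z²)^(3/2)].
R² + z² = (0.0172)² + (0.0364)² = 0.001621 m², and (R²+z²)^(3/2) = 6.53×10⁻⁵ m³.
B = (4π×10⁻⁷ × 6.56 × 0.0002958) / (2 × 6.53×10⁻⁵) = 1.87×10⁻⁵ T.

B ≈ 18.7 μT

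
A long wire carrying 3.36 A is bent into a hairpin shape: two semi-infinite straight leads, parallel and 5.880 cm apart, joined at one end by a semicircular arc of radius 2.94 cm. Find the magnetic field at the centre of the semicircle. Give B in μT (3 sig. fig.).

The semicircular arc contributes B_arc = μ₀I·π/(4πR) = μ₀I/(4R) = 3.59×10⁻⁵ T.
Each semi-infinite lead is at perpendicular distance R = 0.0294 m from the centre, with the perpendicular foot at its near end, so it contributes μ₀I/(4πR); both point the same way, together 2.29×10⁻⁵ T.
Arc and leads all point the same direction: B = 3.59×10⁻⁵ + 2.29×10⁻⁵ = 5.88×10⁻⁵ T.

B ≈ 58.8 μT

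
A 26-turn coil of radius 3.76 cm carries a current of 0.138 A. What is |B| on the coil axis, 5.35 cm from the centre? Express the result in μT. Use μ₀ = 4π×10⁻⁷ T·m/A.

For an N-turn flat coil, B = Nμ₀IR²/[2(R²+z²)^(3/2)] with R = 0.0376 m, z = 0.0535 m.
B = 26 × 4.38×10⁻⁷ T = 1.14×10⁻⁵ T.

B ≈ 11.4 μT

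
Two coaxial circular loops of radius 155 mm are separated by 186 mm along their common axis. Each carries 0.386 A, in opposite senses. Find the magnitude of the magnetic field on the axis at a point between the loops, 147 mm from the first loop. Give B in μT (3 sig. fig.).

Each loop contributes B = μ₀IR²/[2(R²+z²)^(3/2)] on the axis, with z measured from that loop.
Loop 1 (z = 0.147 m): B₁ = 5.98×10⁻⁷ T. Loop 2 (z = 0.039 m): B₂ = 1.43×10⁻⁶ T.
The fields oppose: B = |B₁ − B₂| = 8.29×10⁻⁷ T.

B ≈ 0.829 μT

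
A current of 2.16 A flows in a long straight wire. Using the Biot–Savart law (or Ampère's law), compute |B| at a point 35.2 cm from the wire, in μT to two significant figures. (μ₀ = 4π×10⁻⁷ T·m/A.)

For an infinitely long straight wire, B = μ₀I/(2πd).
B = (4π×10⁻⁷ × 2.16) / (2π × 0.352) = 1.23×10⁻⁶ T.

B ≈ 1.2 μT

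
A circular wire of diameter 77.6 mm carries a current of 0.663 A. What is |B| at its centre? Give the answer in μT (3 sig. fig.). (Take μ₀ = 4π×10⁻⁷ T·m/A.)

At the centre of a circular loop the Biot–Savart law gives B = μ₀I/(2R) (so R = 0.0388 m).
B = (4π×10⁻⁷ × 0.663) / (2 × 0.0388) = 1.07×10⁻⁵ T.

B ≈ 10.7 μT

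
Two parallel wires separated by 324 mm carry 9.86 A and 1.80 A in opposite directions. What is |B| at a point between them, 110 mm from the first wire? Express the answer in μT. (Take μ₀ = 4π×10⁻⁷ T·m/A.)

Each long wire gives B = μ₀I/(2πd). Distances are d₁ = 0.11 m and d₂ = 0.214 m.
B₁ = 1.79×10⁻⁵ T, B₂ = 1.68×10⁻⁶ T.
Between antiparallel currents both contributions point the same way, so they add. B = B₁ + B₂ = 1.79×10⁻⁵ + 1.68×10⁻⁶ = 1.96×10⁻⁵ T.

B ≈ 19.6 μT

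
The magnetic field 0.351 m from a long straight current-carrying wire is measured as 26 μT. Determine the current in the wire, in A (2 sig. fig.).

I ≈ 46 A

For a long straight wire B = μ₀I/(2πd), so I = 2πdB/μ₀.
I = 2π × 0.351 × 2.60×10⁻⁵ / (4π×10⁻⁷) = 45.6 A.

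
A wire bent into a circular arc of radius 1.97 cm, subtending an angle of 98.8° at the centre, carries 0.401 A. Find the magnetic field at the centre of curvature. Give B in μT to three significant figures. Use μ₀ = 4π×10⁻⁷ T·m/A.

B ≈ 3.51 μT

The Biot–Savart field of a circular arc at its centre is B = μ₀Iφ/(4πR), with φ = 1.724 rad.
B = (4π×10⁻⁷ × 0.401 × 1.724) / (4π × 0.0197) = 3.51×10⁻⁶ T.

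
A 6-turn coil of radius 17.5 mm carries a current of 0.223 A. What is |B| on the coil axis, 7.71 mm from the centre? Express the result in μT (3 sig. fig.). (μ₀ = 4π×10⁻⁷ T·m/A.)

B ≈ 36.8 μT

For an N-turn flat coil, B = Nμ₀IR²/[2(R²+z²)^(3/2)] with R = 0.0175 m, z = 0.00771 m.
B = 6 × 6.14×10⁻⁶ T = 3.68×10⁻⁵ T.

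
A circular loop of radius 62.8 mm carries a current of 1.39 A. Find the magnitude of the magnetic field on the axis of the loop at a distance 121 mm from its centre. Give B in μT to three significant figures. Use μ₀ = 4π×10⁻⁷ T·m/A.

B ≈ 1.36 μT

On the axis of a circular loop, B = μ₀IR² / [2(R²+z²)^(3/2)].
R² + z² = (0.0628)² + (0.121)² = 0.01858 m², and (R²+z²)^(3/2) = 2.53×10⁻³ m³.
B = (4π×10⁻⁷ × 1.39 × 0.003944) / (2 × 2.53×10⁻³) = 1.36×10⁻⁶ T.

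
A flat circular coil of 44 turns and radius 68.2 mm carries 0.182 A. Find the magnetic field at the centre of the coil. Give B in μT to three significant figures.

For an N-turn flat coil, B = Nμ₀I/(2R) with R = 0.0682 m.
B = 44 × 1.68×10⁻⁶ T = 7.38×10⁻⁵ T.

B ≈ 73.8 μT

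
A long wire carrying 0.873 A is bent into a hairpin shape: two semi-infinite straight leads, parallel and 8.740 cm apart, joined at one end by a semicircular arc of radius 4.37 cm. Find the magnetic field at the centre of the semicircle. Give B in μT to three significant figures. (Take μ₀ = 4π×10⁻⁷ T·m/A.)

B ≈ 10.3 μT

The semicircular arc contributes B_arc = μ₀I·π/(4πR) = μ₀I/(4R) = 6.28×10⁻⁶ T.
Each semi-infinite lead is at perpendicular distance R = 0.0437 m from the centre, with the perpendicular foot at its near end, so it contributes μ₀I/(4πR); both point the same way, together 4.00×10⁻⁶ T.
Arc and leads all point the same direction: B = 6.28×10⁻⁶ + 4.00×10⁻⁶ = 1.03×10⁻⁵ T.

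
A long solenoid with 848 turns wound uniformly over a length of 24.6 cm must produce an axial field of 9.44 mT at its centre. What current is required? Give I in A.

I ≈ 2.18 A

Inside a long solenoid B = μ₀nI with n = 3447 m⁻¹, so I = B/(μ₀n).
I = 9.44×10⁻³ / (4π×10⁻⁷ × 3447) = 2.18 A.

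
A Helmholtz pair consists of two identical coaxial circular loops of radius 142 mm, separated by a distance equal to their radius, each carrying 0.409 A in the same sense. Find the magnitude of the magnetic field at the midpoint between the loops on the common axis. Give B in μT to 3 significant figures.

Each loop contributes B = μ₀IR²/[2(R²+z²)^(3/2)] on the axis, with z measured from that loop.
Loop 1 (z = 0.071 m): B₁ = 1.29×10⁻⁶ T. Loop 2 (z = 0.071 m): B₂ = 1.29×10⁻⁶ T.
The fields add: B = B₁ + B₂ = 2.59×10⁻⁶ T.

B ≈ 2.59 μT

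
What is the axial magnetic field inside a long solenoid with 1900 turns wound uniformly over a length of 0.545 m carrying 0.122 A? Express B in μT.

Inside a long solenoid, B = μ₀nI with n = 3486 turns/m.
B = 4π×10⁻⁷ × 3486 × 0.122 = 5.34×10⁻⁴ T.

B ≈ 534 μT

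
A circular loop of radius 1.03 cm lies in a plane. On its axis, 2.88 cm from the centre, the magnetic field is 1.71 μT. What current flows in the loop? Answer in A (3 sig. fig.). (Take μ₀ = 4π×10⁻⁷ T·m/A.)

I ≈ 0.734 A

On the axis of a loop, B = μ₀IR²/[2(R²+z²)^(3/2)], so I = 2B(R²+z²)^(3/2)/(μ₀R²).
R² + z² = 0.0001061 + 0.0008294 = 0.0009355 m²; raised to 3/2 gives 2.86×10⁻⁵ m³.
I = 2 × 1.71×10⁻⁶ × 2.86×10⁻⁵ / (1.26×10⁻⁶ × 0.0001061) = 0.734 A.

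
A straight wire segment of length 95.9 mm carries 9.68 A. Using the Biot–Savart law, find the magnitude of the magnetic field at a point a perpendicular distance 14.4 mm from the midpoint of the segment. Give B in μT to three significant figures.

For a finite straight segment, B = (μ₀I/4πd)(sinθ₁ + sinθ₂), where θ₁, θ₂ are the angles from the perpendicular to each end.
The perpendicular from the point meets the wire at its midpoint, so each end is L/2 = 0.04795 m away along the wire.
sinθ₁ = 0.04795/√(0.04795²+0.0144²) = 0.9577; sinθ₂ = 0.04795/√(0.04795²+0.0144²) = 0.9577.
B = (4π×10⁻⁷ × 9.68) / (4π × 0.0144) × (0.9577 + 0.9577) = 1.29×10⁻⁴ T.

B ≈ 129 μT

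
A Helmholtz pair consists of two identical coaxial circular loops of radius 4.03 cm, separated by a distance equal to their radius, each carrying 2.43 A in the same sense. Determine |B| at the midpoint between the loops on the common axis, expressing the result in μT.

Each loop contributes B = μ₀IR²/[2(R²+z²)^(3/2)] on the axis, with z measured from that loop.
Loop 1 (z = 0.02015 m): B₁ = 2.71×10⁻⁵ T. Loop 2 (z = 0.02015 m): B₂ = 2.71×10⁻⁵ T.
The fields add: B = B₁ + B₂ = 5.42×10⁻⁵ T.

B ≈ 54.2 μT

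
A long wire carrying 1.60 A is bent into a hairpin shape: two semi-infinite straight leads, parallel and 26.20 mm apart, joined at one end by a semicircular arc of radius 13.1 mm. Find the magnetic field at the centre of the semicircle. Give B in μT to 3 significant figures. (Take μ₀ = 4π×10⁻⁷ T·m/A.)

The semicircular arc contributes B_arc = μ₀I·π/(4πR) = μ₀I/(4R) = 3.84×10⁻⁵ T.
Each semi-infinite lead is at perpendicular distance R = 0.0131 m from the centre, with the perpendicular foot at its near end, so it contributes μ₀I/(4πR); both point the same way, together 2.44×10⁻⁵ T.
Arc and leads all point the same direction: B = 3.84×10⁻⁵ + 2.44×10⁻⁵ = 6.28×10⁻⁵ T.

B ≈ 62.8 μT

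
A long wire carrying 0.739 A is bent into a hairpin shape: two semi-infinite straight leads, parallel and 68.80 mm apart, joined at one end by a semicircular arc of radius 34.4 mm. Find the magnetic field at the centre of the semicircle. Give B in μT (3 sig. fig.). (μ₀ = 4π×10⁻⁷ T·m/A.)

B ≈ 11.0 μT

The semicircular arc contributes B_arc = μ₀I·π/(4πR) = μ₀I/(4R) = 6.75×10⁻⁶ T.
Each semi-infinite lead is at perpendicular distance R = 0.0344 m from the centre, with the perpendicular foot at its near end, so it contributes μ₀I/(4πR); both point the same way, together 4.30×10⁻⁶ T.
Arc and leads all point the same direction: B = 6.75×10⁻⁶ + 4.30×10⁻⁶ = 1.10×10⁻⁵ T.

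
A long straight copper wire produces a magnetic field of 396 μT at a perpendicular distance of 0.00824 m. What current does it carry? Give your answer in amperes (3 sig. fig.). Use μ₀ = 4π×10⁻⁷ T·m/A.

I ≈ 16.3 A

For a long straight wire B = μ₀I/(2πd), so I = 2πdB/μ₀.
I = 2π × 0.00824 × 3.96×10⁻⁴ / (4π×10⁻⁷) = 16.3 A.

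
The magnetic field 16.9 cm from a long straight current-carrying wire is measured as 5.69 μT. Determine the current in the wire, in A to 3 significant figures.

I ≈ 4.81 A

For a long straight wire B = μ₀I/(2πd), so I = 2πdB/μ₀.
I = 2π × 0.169 × 5.69×10⁻⁶ / (4π×10⁻⁷) = 4.81 A.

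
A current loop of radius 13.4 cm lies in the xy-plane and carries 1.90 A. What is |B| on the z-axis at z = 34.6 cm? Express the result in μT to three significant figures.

On the axis of a circular loop, B = μ₀IR² / [2(R²+z²)^(3/2)].
R² + z² = (0.134)² + (0.346)² = 0.1377 m², and (R²+z²)^(3/2) = 5.11×10⁻² m³.
B = (4π×10⁻⁷ × 1.90 × 0.01796) / (2 × 5.11×10⁻²) = 4.20×10⁻⁷ T.

B ≈ 0.420 μT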